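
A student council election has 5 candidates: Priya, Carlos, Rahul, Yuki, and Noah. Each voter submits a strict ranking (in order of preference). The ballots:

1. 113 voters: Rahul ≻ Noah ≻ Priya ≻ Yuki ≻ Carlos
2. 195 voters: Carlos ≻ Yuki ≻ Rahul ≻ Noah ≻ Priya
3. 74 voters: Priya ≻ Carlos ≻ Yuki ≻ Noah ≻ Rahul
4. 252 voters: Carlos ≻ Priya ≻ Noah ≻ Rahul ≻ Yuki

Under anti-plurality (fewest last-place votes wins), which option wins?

Last-place votes: Priya 195, Carlos 113, Rahul 74, Yuki 252, Noah 0.
Noah is ranked last by the fewest voters, so Noah wins.

Noah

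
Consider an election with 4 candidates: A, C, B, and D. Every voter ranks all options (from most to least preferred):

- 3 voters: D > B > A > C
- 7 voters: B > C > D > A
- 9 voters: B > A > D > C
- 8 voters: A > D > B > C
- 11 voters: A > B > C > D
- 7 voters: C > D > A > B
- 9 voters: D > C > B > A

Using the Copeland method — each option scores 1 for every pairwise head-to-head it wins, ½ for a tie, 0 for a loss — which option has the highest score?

A: beats C and D; loses to B → score 2.
C: loses to A, B, and D → score 0.
B: beats A and C; ties D → score 2.5.
D: beats C; ties B; loses to A → score 1.5.
B has the best pairwise record.

B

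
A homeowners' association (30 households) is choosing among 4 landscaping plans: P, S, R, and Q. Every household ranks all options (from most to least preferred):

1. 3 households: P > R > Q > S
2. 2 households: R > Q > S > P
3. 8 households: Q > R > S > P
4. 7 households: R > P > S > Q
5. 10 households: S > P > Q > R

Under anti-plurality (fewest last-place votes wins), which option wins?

S

Last-place votes: P 10, S 3, R 10, Q 7.
S is ranked last by the fewest voters, so S wins.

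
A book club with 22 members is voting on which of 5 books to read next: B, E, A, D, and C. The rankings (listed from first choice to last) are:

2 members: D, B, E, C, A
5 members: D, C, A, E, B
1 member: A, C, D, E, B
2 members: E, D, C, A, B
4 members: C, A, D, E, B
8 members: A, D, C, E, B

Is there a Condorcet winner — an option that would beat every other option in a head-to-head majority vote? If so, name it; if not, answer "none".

Checking pairwise contests:
E beats B 20–2.
A beats E 18–4.
C beats A 13–9.
A beats D 13–9.
D beats C 17–5.
Every option loses at least one head-to-head, so there is no Condorcet winner.

none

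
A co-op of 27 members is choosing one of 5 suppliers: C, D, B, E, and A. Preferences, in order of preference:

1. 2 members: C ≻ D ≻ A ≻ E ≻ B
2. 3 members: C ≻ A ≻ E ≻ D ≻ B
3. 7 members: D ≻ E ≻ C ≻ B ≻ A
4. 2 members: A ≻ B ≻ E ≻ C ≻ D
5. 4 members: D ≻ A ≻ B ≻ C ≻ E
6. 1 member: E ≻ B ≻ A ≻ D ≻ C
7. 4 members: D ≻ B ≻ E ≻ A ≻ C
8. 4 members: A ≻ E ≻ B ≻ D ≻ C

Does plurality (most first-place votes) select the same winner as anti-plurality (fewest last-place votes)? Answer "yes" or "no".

Plurality — first-place votes: C 5, D 15, B 0, E 1, A 6. Winner: D.
Anti-plurality — last-place votes: C 9, D 2, B 5, E 4, A 7. Winner: D.
The two methods agree.

yes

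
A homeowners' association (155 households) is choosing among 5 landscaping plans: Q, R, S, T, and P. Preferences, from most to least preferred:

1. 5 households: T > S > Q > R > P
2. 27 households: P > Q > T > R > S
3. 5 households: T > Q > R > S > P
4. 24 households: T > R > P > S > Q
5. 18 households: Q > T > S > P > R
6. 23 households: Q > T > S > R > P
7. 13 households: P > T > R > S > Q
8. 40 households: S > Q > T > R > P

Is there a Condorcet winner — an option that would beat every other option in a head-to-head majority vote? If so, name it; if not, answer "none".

Checking pairwise contests:
S beats Q 82–73.
Q beats R 118–37.
T beats S 115–40.
Q beats T 108–47.
Q beats P 91–64.
Every option loses at least one head-to-head, so there is no Condorcet winner.

none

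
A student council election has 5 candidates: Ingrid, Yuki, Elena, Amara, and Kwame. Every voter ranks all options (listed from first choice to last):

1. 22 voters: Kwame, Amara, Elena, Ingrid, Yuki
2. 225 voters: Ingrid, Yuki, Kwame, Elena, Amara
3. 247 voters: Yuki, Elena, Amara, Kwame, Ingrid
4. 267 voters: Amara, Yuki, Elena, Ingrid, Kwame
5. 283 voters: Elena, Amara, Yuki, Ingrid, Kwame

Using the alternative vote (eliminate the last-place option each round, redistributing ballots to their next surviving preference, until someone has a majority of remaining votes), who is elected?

Amara

Round 1: Ingrid 225, Yuki 247, Elena 283, Amara 267, Kwame 22. Eliminate Kwame.
Round 2: Ingrid 225, Yuki 247, Elena 283, Amara 289. Eliminate Ingrid.
Round 3: Yuki 472, Elena 283, Amara 289. Eliminate Elena.
Round 4: Yuki 472, Amara 572. Amara has a majority.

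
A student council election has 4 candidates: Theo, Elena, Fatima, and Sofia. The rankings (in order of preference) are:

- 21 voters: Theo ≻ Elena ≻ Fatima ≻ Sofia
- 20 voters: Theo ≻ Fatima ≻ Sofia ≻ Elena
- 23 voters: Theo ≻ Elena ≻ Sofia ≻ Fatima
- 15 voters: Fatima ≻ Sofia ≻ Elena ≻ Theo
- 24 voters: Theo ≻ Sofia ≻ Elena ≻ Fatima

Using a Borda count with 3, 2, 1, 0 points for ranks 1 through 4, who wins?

Theo: 21·3 + 20·3 + 23·3 + 15·0 + 24·3 = 264
Elena: 21·2 + 20·0 + 23·2 + 15·1 + 24·1 = 127
Fatima: 21·1 + 20·2 + 23·0 + 15·3 + 24·0 = 106
Sofia: 21·0 + 20·1 + 23·1 + 15·2 + 24·2 = 121
Theo has the highest Borda score (264).

Theo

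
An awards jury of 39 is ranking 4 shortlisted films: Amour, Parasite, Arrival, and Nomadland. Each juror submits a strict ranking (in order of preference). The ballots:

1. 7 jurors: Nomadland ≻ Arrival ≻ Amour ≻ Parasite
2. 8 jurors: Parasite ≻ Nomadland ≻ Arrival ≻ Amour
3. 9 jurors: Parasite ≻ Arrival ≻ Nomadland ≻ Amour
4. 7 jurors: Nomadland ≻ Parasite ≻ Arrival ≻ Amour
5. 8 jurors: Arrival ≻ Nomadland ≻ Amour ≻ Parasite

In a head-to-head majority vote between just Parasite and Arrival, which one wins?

Voters preferring Parasite to Arrival: 24; preferring Arrival to Parasite: 15.
Parasite wins the head-to-head.

Parasite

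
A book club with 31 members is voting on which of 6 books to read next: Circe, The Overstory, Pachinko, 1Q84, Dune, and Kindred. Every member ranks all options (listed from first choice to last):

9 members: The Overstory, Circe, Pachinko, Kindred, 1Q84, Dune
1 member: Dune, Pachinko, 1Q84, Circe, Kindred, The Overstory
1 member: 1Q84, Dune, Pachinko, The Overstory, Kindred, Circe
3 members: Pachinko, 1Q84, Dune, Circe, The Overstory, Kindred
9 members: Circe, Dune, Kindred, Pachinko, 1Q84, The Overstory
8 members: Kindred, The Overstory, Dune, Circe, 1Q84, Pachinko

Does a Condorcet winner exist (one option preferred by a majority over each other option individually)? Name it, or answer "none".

Checking pairwise contests:
The Overstory beats Circe 18–13.
Kindred beats The Overstory 18–13.
Circe beats Pachinko 26–5.
Circe beats 1Q84 26–5.
Circe beats Dune 18–13.
Circe beats Kindred 22–9.
Every option loses at least one head-to-head, so there is no Condorcet winner.

none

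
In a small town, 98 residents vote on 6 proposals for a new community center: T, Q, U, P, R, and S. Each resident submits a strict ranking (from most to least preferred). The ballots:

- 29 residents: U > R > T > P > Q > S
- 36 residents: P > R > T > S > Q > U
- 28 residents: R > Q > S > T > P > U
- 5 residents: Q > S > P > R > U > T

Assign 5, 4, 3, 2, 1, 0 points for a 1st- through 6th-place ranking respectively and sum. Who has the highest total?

R

T: 29·3 + 36·3 + 28·2 + 5·0 = 251
Q: 29·1 + 36·1 + 28·4 + 5·5 = 202
U: 29·5 + 36·0 + 28·0 + 5·1 = 150
P: 29·2 + 36·5 + 28·1 + 5·3 = 281
R: 29·4 + 36·4 + 28·5 + 5·2 = 410
S: 29·0 + 36·2 + 28·3 + 5·4 = 176
R has the highest Borda score (410).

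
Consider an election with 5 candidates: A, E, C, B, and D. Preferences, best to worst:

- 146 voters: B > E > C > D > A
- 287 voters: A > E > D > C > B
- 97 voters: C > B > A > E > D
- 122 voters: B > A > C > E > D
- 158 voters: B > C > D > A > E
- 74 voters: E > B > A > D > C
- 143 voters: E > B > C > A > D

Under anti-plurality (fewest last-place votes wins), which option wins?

C

Last-place votes: A 146, E 158, C 74, B 287, D 362.
C is ranked last by the fewest voters, so C wins.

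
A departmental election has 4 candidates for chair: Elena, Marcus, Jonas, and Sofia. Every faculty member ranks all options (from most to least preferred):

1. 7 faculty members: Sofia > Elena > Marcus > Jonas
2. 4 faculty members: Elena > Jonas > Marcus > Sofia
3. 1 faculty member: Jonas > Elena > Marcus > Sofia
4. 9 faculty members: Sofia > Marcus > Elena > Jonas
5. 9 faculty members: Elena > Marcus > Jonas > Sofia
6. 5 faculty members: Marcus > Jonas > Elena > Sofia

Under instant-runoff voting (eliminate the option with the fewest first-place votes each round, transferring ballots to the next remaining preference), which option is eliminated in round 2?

Round 1: Elena 13, Marcus 5, Jonas 1, Sofia 16. Eliminate Jonas.
Round 2: Elena 14, Marcus 5, Sofia 16. Eliminate Marcus.

Marcus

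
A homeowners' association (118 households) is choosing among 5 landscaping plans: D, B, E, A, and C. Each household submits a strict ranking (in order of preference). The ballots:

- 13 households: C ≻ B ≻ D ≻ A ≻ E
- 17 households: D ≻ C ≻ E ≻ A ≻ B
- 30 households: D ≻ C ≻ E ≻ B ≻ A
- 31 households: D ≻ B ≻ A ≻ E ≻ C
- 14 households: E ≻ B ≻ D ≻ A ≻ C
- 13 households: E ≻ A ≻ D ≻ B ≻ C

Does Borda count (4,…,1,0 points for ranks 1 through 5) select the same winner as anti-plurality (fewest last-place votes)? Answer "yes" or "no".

yes

Borda — scores: D 392, B 217, E 233, A 145, C 193. Winner: D.
Anti-plurality — last-place votes: D 0, B 17, E 13, A 30, C 58. Winner: D.
The two methods agree.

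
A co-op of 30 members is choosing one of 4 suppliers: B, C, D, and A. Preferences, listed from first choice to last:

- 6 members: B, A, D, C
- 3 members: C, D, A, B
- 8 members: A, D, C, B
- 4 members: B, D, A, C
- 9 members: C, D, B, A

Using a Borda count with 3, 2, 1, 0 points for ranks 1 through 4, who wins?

D

B: 6·3 + 3·0 + 8·0 + 4·3 + 9·1 = 39
C: 6·0 + 3·3 + 8·1 + 4·0 + 9·3 = 44
D: 6·1 + 3·2 + 8·2 + 4·2 + 9·2 = 54
A: 6·2 + 3·1 + 8·3 + 4·1 + 9·0 = 43
D has the highest Borda score (54).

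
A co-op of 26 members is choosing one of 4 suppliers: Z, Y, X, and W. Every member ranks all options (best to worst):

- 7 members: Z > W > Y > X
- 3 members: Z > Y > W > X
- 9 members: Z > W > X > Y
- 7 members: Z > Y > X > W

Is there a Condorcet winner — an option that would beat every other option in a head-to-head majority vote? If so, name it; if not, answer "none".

Z vs Y: 26–0 for Z.
Z vs X: 26–0 for Z.
Z vs W: 26–0 for Z.
Z beats every other option head-to-head.

Z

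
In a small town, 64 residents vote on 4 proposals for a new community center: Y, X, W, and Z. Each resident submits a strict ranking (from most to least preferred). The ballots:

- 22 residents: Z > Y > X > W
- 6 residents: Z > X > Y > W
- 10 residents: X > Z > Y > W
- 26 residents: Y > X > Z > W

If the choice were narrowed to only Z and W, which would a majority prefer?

Z

Voters preferring Z to W: 64; preferring W to Z: 0.
Z wins the head-to-head.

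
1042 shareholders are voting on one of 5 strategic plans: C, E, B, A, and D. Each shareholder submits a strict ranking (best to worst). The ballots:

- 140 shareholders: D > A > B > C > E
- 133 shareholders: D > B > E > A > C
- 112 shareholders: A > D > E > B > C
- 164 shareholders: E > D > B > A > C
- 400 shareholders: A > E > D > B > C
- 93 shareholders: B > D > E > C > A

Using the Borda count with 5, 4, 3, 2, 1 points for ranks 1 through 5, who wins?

C: 140·2 + 133·1 + 112·1 + 164·1 + 400·1 + 93·2 = 1275
E: 140·1 + 133·3 + 112·3 + 164·5 + 400·4 + 93·3 = 3574
B: 140·3 + 133·4 + 112·2 + 164·3 + 400·2 + 93·5 = 2933
A: 140·4 + 133·2 + 112·5 + 164·2 + 400·5 + 93·1 = 3807
D: 140·5 + 133·5 + 112·4 + 164·4 + 400·3 + 93·4 = 4041
D has the highest Borda score (4041).

D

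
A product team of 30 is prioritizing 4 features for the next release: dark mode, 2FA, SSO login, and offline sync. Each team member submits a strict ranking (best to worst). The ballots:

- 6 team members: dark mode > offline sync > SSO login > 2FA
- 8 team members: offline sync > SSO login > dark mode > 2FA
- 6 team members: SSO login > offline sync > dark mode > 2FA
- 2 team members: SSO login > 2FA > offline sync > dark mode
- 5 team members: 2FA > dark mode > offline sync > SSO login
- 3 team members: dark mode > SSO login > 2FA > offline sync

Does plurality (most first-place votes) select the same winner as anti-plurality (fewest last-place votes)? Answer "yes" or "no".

yes

Plurality — first-place votes: dark mode 9, 2FA 5, SSO login 8, offline sync 8. Winner: dark mode.
Anti-plurality — last-place votes: dark mode 2, 2FA 20, SSO login 5, offline sync 3. Winner: dark mode.
The two methods agree.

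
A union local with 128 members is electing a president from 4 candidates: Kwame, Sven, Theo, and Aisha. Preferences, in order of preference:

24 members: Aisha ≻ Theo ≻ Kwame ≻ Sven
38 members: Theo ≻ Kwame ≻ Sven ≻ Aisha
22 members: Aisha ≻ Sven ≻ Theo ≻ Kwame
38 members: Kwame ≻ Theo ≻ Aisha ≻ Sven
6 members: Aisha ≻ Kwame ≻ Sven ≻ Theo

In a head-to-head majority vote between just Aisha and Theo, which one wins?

Voters preferring Aisha to Theo: 52; preferring Theo to Aisha: 76.
Theo wins the head-to-head.

Theo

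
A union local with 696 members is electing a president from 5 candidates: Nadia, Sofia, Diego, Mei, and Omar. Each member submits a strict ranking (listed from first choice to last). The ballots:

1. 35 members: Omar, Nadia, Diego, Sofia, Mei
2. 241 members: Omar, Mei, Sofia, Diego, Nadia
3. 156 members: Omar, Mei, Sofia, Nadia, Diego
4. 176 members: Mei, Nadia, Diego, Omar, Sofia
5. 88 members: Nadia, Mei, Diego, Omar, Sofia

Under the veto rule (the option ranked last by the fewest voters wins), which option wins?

Omar

Last-place votes: Nadia 241, Sofia 264, Diego 156, Mei 35, Omar 0.
Omar is ranked last by the fewest voters, so Omar wins.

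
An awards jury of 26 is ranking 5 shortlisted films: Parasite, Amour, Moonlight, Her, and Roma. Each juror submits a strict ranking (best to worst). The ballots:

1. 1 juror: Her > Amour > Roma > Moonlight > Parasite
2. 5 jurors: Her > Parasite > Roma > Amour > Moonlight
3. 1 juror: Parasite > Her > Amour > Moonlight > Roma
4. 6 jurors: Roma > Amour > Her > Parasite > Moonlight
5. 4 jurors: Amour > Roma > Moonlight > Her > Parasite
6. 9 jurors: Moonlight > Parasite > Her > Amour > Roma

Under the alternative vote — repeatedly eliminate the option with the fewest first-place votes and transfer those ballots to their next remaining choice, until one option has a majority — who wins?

Round 1: Parasite 1, Amour 4, Moonlight 9, Her 6, Roma 6. Eliminate Parasite.
Round 2: Amour 4, Moonlight 9, Her 7, Roma 6. Eliminate Amour.
Round 3: Moonlight 9, Her 7, Roma 10. Eliminate Her.
Round 4: Moonlight 10, Roma 16. Roma has a majority.

Roma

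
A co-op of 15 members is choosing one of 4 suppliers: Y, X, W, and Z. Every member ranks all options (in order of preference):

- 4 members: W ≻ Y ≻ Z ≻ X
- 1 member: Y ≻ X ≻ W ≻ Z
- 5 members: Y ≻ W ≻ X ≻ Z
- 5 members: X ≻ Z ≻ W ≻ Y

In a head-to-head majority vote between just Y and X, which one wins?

Y

Voters preferring Y to X: 10; preferring X to Y: 5.
Y wins the head-to-head.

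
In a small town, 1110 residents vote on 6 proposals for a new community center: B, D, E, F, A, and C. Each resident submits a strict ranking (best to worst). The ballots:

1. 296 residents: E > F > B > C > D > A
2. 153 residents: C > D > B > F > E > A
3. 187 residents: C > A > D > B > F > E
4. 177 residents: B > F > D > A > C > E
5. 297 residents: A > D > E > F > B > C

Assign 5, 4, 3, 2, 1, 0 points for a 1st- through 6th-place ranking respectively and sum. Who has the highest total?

D

B: 296·3 + 153·3 + 187·2 + 177·5 + 297·1 = 2903
D: 296·1 + 153·4 + 187·3 + 177·3 + 297·4 = 3188
E: 296·5 + 153·1 + 187·0 + 177·0 + 297·3 = 2524
F: 296·4 + 153·2 + 187·1 + 177·4 + 297·2 = 2979
A: 296·0 + 153·0 + 187·4 + 177·2 + 297·5 = 2587
C: 296·2 + 153·5 + 187·5 + 177·1 + 297·0 = 2469
D has the highest Borda score (3188).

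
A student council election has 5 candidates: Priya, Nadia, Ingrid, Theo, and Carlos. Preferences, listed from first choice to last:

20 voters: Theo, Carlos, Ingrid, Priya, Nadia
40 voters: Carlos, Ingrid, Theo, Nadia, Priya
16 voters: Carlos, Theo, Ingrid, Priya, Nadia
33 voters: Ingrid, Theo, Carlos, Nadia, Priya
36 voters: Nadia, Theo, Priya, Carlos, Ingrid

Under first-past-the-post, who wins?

Carlos

First-place votes: Priya 0, Nadia 36, Ingrid 33, Theo 20, Carlos 56.
Carlos has the most first-place votes.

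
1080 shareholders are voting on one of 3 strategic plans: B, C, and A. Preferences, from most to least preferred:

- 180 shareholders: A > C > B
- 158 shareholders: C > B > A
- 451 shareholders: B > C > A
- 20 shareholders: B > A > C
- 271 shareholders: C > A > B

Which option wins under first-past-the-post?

B

First-place votes: B 471, C 429, A 180.
B has the most first-place votes.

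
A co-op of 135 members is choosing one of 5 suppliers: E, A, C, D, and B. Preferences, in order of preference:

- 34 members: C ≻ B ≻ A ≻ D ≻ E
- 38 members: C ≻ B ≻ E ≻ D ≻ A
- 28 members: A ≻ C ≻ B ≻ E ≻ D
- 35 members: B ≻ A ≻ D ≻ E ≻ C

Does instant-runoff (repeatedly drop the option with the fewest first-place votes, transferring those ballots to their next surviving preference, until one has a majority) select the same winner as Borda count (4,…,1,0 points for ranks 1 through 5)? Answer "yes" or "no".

Instant-runoff — R1 E 0, A 28, C 72, D 0, B 35 (C winner). Winner: C.
Borda — scores: E 139, A 285, C 372, D 142, B 412. Winner: B.
The two methods disagree.

no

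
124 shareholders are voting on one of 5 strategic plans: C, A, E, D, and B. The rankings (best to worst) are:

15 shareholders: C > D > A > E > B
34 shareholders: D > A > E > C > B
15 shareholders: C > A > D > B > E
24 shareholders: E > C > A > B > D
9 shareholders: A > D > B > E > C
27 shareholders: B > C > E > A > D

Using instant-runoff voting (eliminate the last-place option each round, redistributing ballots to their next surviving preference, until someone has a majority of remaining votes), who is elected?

C

Round 1: C 30, A 9, E 24, D 34, B 27. Eliminate A.
Round 2: C 30, E 24, D 43, B 27. Eliminate E.
Round 3: C 54, D 43, B 27. Eliminate B.
Round 4: C 81, D 43. C has a majority.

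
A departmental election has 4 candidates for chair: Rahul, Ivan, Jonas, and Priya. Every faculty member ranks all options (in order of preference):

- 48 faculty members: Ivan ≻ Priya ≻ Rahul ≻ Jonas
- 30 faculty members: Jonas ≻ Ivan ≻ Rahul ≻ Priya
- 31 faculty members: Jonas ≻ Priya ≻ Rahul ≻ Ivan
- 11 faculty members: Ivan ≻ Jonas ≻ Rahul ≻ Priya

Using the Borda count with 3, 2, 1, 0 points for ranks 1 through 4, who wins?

Rahul: 48·1 + 30·1 + 31·1 + 11·1 = 120
Ivan: 48·3 + 30·2 + 31·0 + 11·3 = 237
Jonas: 48·0 + 30·3 + 31·3 + 11·2 = 205
Priya: 48·2 + 30·0 + 31·2 + 11·0 = 158
Ivan has the highest Borda score (237).

Ivan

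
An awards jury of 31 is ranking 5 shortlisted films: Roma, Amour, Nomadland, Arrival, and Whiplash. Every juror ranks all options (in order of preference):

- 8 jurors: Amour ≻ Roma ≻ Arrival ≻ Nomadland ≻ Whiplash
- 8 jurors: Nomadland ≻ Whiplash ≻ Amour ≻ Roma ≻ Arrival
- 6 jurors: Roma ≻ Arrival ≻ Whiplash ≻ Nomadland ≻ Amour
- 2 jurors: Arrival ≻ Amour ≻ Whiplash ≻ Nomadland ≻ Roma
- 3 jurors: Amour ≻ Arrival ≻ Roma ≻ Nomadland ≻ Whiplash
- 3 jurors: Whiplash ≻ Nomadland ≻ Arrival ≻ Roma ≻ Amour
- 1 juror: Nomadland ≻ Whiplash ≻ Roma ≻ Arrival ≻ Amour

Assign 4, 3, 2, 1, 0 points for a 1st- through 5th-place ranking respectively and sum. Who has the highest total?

Roma

Roma: 8·3 + 8·1 + 6·4 + 2·0 + 3·2 + 3·1 + 1·2 = 67
Amour: 8·4 + 8·2 + 6·0 + 2·3 + 3·4 + 3·0 + 1·0 = 66
Nomadland: 8·1 + 8·4 + 6·1 + 2·1 + 3·1 + 3·3 + 1·4 = 64
Arrival: 8·2 + 8·0 + 6·3 + 2·4 + 3·3 + 3·2 + 1·1 = 58
Whiplash: 8·0 + 8·3 + 6·2 + 2·2 + 3·0 + 3·4 + 1·3 = 55
Roma has the highest Borda score (67).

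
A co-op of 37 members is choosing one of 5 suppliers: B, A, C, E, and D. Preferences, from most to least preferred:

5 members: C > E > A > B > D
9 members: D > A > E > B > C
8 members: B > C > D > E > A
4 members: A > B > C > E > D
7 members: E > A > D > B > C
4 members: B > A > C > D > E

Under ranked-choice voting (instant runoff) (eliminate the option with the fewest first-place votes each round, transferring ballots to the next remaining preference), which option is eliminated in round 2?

C

Round 1: B 12, A 4, C 5, E 7, D 9. Eliminate A.
Round 2: B 16, C 5, E 7, D 9. Eliminate C.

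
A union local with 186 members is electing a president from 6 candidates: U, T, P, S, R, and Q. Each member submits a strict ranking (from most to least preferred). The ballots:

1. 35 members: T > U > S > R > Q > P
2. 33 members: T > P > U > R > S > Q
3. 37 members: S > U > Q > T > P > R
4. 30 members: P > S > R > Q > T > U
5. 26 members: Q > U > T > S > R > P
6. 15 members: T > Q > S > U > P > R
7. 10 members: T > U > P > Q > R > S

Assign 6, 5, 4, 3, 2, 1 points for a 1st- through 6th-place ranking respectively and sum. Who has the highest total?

T

U: 35·5 + 33·4 + 37·5 + 30·1 + 26·5 + 15·3 + 10·5 = 747
T: 35·6 + 33·6 + 37·3 + 30·2 + 26·4 + 15·6 + 10·6 = 833
P: 35·1 + 33·5 + 37·2 + 30·6 + 26·1 + 15·2 + 10·4 = 550
S: 35·4 + 33·2 + 37·6 + 30·5 + 26·3 + 15·4 + 10·1 = 726
R: 35·3 + 33·3 + 37·1 + 30·4 + 26·2 + 15·1 + 10·2 = 448
Q: 35·2 + 33·1 + 37·4 + 30·3 + 26·6 + 15·5 + 10·3 = 602
T has the highest Borda score (833).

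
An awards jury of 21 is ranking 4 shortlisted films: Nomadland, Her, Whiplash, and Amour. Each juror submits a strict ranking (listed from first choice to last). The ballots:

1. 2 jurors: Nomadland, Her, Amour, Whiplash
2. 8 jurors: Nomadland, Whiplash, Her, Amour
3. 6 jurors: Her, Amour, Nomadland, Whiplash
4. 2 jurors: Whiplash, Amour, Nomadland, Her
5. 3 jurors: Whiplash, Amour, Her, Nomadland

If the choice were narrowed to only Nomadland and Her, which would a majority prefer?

Voters preferring Nomadland to Her: 12; preferring Her to Nomadland: 9.
Nomadland wins the head-to-head.

Nomadland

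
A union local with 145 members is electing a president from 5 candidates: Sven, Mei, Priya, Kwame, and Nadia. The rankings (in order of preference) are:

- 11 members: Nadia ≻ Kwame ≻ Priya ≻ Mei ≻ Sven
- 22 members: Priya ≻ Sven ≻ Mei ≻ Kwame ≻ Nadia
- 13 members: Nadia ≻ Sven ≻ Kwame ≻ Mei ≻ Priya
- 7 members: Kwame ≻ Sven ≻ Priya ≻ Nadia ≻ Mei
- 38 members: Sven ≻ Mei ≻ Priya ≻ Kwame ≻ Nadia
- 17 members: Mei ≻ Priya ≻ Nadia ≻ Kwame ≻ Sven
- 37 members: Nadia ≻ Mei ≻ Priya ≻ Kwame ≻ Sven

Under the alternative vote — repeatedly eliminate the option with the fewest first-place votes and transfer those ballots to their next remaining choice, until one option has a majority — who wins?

Round 1: Sven 38, Mei 17, Priya 22, Kwame 7, Nadia 61. Eliminate Kwame.
Round 2: Sven 45, Mei 17, Priya 22, Nadia 61. Eliminate Mei.
Round 3: Sven 45, Priya 39, Nadia 61. Eliminate Priya.
Round 4: Sven 67, Nadia 78. Nadia has a majority.

Nadia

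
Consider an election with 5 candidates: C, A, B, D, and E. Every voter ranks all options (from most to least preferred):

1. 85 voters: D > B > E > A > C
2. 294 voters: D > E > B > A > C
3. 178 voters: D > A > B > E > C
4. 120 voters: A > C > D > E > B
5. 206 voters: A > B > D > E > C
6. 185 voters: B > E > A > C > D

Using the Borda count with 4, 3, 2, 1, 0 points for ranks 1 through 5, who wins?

C: 85·0 + 294·0 + 178·0 + 120·3 + 206·0 + 185·1 = 545
A: 85·1 + 294·1 + 178·3 + 120·4 + 206·4 + 185·2 = 2587
B: 85·3 + 294·2 + 178·2 + 120·0 + 206·3 + 185·4 = 2557
D: 85·4 + 294·4 + 178·4 + 120·2 + 206·2 + 185·0 = 2880
E: 85·2 + 294·3 + 178·1 + 120·1 + 206·1 + 185·3 = 2111
D has the highest Borda score (2880).

D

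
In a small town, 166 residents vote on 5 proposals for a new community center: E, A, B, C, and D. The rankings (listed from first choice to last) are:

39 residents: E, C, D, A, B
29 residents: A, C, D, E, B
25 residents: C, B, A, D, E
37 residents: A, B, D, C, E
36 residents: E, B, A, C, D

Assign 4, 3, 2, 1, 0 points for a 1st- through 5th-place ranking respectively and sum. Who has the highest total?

A

E: 39·4 + 29·1 + 25·0 + 37·0 + 36·4 = 329
A: 39·1 + 29·4 + 25·2 + 37·4 + 36·2 = 425
B: 39·0 + 29·0 + 25·3 + 37·3 + 36·3 = 294
C: 39·3 + 29·3 + 25·4 + 37·1 + 36·1 = 377
D: 39·2 + 29·2 + 25·1 + 37·2 + 36·0 = 235
A has the highest Borda score (425).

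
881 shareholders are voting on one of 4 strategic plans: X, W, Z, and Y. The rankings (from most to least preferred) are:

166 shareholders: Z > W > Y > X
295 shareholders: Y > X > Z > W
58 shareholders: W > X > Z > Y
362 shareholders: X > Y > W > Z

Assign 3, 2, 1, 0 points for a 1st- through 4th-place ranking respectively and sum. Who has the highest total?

X

X: 166·0 + 295·2 + 58·2 + 362·3 = 1792
W: 166·2 + 295·0 + 58·3 + 362·1 = 868
Z: 166·3 + 295·1 + 58·1 + 362·0 = 851
Y: 166·1 + 295·3 + 58·0 + 362·2 = 1775
X has the highest Borda score (1792).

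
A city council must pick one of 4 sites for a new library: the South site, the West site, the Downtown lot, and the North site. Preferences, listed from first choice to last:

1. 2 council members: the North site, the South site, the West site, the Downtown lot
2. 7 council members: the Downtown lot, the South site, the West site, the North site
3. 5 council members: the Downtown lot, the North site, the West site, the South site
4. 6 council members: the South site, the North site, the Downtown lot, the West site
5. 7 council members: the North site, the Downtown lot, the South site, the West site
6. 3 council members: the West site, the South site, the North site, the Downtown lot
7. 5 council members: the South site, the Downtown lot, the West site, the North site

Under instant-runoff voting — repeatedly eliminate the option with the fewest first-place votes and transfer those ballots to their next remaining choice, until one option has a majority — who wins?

the Downtown lot

Round 1: the South site 11, the West site 3, the Downtown lot 12, the North site 9. Eliminate the West site.
Round 2: the South site 14, the Downtown lot 12, the North site 9. Eliminate the North site.
Round 3: the South site 16, the Downtown lot 19. The Downtown lot has a majority.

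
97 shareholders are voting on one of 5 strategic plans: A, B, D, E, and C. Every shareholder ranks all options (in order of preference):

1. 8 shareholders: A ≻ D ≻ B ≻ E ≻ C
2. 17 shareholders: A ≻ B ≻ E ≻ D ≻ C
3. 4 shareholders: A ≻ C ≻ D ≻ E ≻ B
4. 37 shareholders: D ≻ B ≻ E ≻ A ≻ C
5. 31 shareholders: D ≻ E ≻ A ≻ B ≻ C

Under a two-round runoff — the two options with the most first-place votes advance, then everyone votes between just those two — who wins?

Round 1 first-place votes: A 29, B 0, D 68, E 0, C 0.
D and A advance.
Runoff: D is preferred to A by 68 voters; A by 29.
D wins the runoff.

D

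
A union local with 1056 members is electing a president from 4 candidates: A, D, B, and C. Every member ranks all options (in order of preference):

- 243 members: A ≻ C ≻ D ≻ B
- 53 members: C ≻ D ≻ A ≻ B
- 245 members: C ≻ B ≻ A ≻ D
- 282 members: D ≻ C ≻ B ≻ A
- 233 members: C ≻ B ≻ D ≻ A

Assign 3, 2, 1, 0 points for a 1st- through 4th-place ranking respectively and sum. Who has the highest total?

C

A: 243·3 + 53·1 + 245·1 + 282·0 + 233·0 = 1027
D: 243·1 + 53·2 + 245·0 + 282·3 + 233·1 = 1428
B: 243·0 + 53·0 + 245·2 + 282·1 + 233·2 = 1238
C: 243·2 + 53·3 + 245·3 + 282·2 + 233·3 = 2643
C has the highest Borda score (2643).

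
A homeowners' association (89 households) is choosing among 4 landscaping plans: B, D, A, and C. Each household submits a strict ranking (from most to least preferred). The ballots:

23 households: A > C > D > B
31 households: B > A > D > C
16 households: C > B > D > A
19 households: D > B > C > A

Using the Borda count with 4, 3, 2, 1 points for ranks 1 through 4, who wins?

B: 23·1 + 31·4 + 16·3 + 19·3 = 252
D: 23·2 + 31·2 + 16·2 + 19·4 = 216
A: 23·4 + 31·3 + 16·1 + 19·1 = 220
C: 23·3 + 31·1 + 16·4 + 19·2 = 202
B has the highest Borda score (252).

B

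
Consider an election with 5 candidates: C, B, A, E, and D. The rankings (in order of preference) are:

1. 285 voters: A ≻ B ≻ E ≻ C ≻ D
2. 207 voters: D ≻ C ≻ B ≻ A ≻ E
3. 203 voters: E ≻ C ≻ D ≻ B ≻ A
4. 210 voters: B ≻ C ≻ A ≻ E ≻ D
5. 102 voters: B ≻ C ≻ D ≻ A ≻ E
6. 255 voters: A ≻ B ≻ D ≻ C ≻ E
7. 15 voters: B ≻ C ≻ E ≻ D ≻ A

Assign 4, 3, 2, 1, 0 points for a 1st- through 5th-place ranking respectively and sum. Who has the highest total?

B

C: 285·1 + 207·3 + 203·3 + 210·3 + 102·3 + 255·1 + 15·3 = 2751
B: 285·3 + 207·2 + 203·1 + 210·4 + 102·4 + 255·3 + 15·4 = 3545
A: 285·4 + 207·1 + 203·0 + 210·2 + 102·1 + 255·4 + 15·0 = 2889
E: 285·2 + 207·0 + 203·4 + 210·1 + 102·0 + 255·0 + 15·2 = 1622
D: 285·0 + 207·4 + 203·2 + 210·0 + 102·2 + 255·2 + 15·1 = 1963
B has the highest Borda score (3545).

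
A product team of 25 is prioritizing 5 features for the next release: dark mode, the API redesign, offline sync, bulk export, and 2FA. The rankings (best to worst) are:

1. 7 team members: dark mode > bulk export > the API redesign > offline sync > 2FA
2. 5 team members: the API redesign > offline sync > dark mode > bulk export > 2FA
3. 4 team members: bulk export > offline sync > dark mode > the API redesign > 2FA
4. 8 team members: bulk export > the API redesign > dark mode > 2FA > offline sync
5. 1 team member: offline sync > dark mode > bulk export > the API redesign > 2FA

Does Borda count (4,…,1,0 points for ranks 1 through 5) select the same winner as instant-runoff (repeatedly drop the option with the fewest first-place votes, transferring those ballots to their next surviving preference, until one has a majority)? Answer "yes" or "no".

no

Borda — scores: dark mode 65, the API redesign 63, offline sync 38, bulk export 76, 2FA 8. Winner: bulk export.
Instant-runoff — R1 dark mode 7, the API redesign 5, offline sync 1, bulk export 12, 2FA 0 (2FA out); R2 dark mode 7, the API redesign 5, offline sync 1, bulk export 12 (offline sync out); R3 dark mode 8, the API redesign 5, bulk export 12 (the API redesign out); R4 dark mode 13, bulk export 12 (dark mode winner). Winner: dark mode.
The two methods disagree.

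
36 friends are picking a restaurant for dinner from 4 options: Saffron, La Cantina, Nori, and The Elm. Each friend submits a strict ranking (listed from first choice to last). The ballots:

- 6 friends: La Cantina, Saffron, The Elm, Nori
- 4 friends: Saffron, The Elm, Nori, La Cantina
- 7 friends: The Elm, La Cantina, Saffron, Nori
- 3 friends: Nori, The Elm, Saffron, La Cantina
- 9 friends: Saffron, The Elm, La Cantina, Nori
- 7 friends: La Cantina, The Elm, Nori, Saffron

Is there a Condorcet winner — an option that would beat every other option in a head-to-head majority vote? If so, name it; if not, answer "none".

Checking pairwise contests:
La Cantina beats Saffron 20–16.
The Elm beats La Cantina 23–13.
Saffron beats Nori 26–10.
Saffron beats The Elm 19–17.
Every option loses at least one head-to-head, so there is no Condorcet winner.

none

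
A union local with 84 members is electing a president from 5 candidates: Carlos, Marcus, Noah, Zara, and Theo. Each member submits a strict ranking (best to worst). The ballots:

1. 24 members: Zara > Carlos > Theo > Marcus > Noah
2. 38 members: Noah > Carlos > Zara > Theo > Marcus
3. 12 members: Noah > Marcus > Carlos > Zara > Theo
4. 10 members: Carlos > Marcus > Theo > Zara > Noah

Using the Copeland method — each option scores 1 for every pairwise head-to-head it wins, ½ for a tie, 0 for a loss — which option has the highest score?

Carlos: beats Marcus, Zara, and Theo; loses to Noah → score 3.
Marcus: loses to Carlos, Noah, Zara, and Theo → score 0.
Noah: beats Carlos, Marcus, Zara, and Theo → score 4.
Zara: beats Marcus and Theo; loses to Carlos and Noah → score 2.
Theo: beats Marcus; loses to Carlos, Noah, and Zara → score 1.
Noah has the best pairwise record.

Noah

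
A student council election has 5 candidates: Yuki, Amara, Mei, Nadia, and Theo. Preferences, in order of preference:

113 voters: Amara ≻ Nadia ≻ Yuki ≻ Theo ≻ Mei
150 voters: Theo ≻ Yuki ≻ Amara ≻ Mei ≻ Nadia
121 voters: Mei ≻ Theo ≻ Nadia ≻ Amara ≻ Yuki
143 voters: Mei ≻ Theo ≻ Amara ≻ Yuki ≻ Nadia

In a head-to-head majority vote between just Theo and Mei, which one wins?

Voters preferring Theo to Mei: 263; preferring Mei to Theo: 264.
Mei wins the head-to-head.

Mei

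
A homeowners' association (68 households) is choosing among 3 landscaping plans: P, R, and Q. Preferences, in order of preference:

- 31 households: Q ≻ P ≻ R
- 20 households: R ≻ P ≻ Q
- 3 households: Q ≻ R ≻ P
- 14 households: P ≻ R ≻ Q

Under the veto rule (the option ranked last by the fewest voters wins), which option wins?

Last-place votes: P 3, R 31, Q 34.
P is ranked last by the fewest voters, so P wins.

P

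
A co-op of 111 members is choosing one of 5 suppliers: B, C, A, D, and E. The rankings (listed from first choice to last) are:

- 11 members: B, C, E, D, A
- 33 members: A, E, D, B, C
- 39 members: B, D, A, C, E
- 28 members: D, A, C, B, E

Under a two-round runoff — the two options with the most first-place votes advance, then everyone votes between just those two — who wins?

Round 1 first-place votes: B 50, C 0, A 33, D 28, E 0.
B and A advance.
Runoff: B is preferred to A by 50 voters; A by 61.
A wins the runoff.

A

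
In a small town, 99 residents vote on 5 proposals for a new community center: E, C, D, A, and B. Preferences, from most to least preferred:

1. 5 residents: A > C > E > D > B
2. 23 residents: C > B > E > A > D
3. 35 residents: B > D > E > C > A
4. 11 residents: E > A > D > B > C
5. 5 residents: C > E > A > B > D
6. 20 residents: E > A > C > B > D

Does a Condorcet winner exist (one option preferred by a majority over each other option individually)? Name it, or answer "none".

Checking pairwise contests:
B beats E 58–41.
E beats C 66–33.
E beats D 64–35.
E beats A 94–5.
C beats B 53–46.
Every option loses at least one head-to-head, so there is no Condorcet winner.

none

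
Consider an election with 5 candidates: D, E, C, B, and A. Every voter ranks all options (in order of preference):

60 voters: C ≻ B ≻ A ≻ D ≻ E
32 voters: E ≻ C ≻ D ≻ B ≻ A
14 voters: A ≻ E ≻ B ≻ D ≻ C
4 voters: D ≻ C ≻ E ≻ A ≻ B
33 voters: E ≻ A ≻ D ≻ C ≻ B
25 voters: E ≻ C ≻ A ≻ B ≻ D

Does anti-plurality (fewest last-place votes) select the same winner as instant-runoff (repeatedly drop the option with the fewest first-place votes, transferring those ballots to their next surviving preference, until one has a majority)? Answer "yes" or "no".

no

Anti-plurality — last-place votes: D 25, E 60, C 14, B 37, A 32. Winner: C.
Instant-runoff — R1 D 4, E 90, C 60, B 0, A 14 (E winner). Winner: E.
The two methods disagree.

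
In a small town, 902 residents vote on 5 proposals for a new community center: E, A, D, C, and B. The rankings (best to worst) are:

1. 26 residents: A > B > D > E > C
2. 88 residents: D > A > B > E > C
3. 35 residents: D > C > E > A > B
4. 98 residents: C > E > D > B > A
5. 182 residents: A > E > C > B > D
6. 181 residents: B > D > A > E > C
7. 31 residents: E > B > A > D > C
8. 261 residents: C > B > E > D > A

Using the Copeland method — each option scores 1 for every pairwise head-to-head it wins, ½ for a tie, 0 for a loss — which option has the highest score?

B

E: beats D and C; loses to A and B → score 2.
A: beats E and C; loses to D and B → score 2.
D: beats A; loses to E, C, and B → score 1.
C: beats D and B; loses to E and A → score 2.
B: beats E, A, and D; loses to C → score 3.
B has the best pairwise record.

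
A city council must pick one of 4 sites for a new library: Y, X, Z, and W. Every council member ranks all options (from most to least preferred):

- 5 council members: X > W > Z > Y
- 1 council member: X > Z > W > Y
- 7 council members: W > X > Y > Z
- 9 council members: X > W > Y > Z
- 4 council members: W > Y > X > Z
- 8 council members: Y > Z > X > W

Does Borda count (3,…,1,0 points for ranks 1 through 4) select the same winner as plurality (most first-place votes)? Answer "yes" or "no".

yes

Borda — scores: Y 48, X 71, Z 23, W 62. Winner: X.
Plurality — first-place votes: Y 8, X 15, Z 0, W 11. Winner: X.
The two methods agree.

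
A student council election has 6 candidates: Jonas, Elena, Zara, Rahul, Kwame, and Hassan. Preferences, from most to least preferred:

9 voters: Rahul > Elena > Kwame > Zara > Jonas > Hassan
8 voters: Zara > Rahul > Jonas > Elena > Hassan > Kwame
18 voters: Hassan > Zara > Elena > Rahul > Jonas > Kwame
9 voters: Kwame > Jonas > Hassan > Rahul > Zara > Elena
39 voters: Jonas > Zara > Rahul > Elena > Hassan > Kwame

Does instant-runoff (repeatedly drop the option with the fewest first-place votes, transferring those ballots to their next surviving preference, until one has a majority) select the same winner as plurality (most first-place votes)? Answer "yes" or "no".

Instant-runoff — R1 Jonas 39, Elena 0, Zara 8, Rahul 9, Kwame 9, Hassan 18 (Elena out); R2 Jonas 39, Zara 8, Rahul 9, Kwame 9, Hassan 18 (Zara out); R3 Jonas 39, Rahul 17, Kwame 9, Hassan 18 (Kwame out); R4 Jonas 48, Rahul 17, Hassan 18 (Jonas winner). Winner: Jonas.
Plurality — first-place votes: Jonas 39, Elena 0, Zara 8, Rahul 9, Kwame 9, Hassan 18. Winner: Jonas.
The two methods agree.

yes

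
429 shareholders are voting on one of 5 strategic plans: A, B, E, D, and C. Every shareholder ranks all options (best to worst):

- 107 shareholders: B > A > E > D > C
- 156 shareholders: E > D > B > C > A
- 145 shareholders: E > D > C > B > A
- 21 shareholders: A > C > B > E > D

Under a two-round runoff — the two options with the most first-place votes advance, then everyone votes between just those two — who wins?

E

Round 1 first-place votes: A 21, B 107, E 301, D 0, C 0.
E and B advance.
Runoff: E is preferred to B by 301 voters; B by 128.
E wins the runoff.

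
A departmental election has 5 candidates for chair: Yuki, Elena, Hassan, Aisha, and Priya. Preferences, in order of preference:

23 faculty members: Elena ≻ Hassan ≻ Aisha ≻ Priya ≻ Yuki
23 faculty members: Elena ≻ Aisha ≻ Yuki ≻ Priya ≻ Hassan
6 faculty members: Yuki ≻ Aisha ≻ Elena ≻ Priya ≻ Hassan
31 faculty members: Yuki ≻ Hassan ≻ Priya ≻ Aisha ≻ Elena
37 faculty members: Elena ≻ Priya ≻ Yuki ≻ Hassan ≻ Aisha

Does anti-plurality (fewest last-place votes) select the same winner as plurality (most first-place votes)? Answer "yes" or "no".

no

Anti-plurality — last-place votes: Yuki 23, Elena 31, Hassan 29, Aisha 37, Priya 0. Winner: Priya.
Plurality — first-place votes: Yuki 37, Elena 83, Hassan 0, Aisha 0, Priya 0. Winner: Elena.
The two methods disagree.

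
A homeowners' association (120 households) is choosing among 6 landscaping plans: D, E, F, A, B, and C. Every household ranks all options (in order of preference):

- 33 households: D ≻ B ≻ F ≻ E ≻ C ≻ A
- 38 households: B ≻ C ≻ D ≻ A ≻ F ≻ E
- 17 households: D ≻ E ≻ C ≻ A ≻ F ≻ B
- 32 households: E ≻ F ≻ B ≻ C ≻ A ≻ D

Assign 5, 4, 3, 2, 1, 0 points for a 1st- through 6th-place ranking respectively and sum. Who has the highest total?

B

D: 33·5 + 38·3 + 17·5 + 32·0 = 364
E: 33·2 + 38·0 + 17·4 + 32·5 = 294
F: 33·3 + 38·1 + 17·1 + 32·4 = 282
A: 33·0 + 38·2 + 17·2 + 32·1 = 142
B: 33·4 + 38·5 + 17·0 + 32·3 = 418
C: 33·1 + 38·4 + 17·3 + 32·2 = 300
B has the highest Borda score (418).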